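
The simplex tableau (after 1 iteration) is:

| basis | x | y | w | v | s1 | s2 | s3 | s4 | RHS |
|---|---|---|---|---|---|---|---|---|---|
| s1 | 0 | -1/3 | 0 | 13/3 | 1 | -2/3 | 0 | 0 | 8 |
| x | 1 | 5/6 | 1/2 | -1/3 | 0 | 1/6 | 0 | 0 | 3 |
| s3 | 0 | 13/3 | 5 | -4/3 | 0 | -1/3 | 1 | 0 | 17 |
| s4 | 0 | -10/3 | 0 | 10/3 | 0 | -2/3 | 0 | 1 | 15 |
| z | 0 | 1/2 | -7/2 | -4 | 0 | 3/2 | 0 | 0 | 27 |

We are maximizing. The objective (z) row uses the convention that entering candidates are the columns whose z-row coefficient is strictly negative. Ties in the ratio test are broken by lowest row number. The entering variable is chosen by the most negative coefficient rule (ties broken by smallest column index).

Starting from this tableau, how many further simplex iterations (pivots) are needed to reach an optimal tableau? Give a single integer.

2

pivot: v in, s1 out → z = 447/13
pivot: w in, s3 out → z = 6241/130
No improving column remains; optimal.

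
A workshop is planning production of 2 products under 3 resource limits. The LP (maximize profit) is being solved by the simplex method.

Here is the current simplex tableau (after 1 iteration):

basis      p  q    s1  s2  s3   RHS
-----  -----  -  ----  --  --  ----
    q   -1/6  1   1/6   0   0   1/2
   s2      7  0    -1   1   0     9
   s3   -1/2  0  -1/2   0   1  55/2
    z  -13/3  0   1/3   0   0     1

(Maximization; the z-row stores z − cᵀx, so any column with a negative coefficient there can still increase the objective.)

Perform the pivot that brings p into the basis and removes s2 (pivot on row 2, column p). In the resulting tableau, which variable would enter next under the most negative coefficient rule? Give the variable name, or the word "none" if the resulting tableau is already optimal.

s1

Pivot element 7. New z-row = old z-row − (-13/3)·(row 2/7).
Updated z-row coefficients: p: 0, q: 0, s1: -2/7, s2: 13/21, s3: 0.
The most negative is -2/7 in column s1, so s1 would enter next.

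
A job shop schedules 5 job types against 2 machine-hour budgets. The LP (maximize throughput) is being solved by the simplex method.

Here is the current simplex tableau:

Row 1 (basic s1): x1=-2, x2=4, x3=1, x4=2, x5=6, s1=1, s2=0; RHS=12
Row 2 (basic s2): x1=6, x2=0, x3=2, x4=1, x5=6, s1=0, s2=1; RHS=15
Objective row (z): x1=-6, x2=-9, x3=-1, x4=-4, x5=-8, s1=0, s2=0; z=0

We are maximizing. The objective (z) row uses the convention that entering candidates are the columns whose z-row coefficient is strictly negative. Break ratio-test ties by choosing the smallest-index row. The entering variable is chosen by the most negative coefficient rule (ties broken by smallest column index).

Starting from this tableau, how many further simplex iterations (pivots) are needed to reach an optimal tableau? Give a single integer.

2

pivot: x2 in, s1 out → z = 27
pivot: x1 in, s2 out → z = 213/4
No improving column remains; optimal.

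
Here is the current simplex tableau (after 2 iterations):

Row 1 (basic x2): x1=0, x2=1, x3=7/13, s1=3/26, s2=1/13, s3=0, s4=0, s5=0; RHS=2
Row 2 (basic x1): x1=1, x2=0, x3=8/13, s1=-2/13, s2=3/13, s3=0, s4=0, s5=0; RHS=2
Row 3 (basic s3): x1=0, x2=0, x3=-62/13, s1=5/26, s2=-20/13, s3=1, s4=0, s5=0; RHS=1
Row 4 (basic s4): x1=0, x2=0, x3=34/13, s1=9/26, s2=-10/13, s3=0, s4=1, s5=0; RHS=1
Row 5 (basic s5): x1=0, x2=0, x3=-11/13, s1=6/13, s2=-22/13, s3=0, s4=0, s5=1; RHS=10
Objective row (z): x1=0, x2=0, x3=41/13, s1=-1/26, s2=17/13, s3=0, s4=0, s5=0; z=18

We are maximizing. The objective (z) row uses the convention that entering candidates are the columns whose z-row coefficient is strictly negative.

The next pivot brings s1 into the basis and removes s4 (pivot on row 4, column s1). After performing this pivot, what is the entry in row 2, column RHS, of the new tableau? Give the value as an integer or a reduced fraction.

Pivot element is row 4, column s1: 9/26.
Normalize row 4: new (row 4, RHS) = 1/(9/26) = 26/9.
row 2 ← row 2 − (-2/13)·(new row 4): 2 − (-2/13)·(26/9) = 22/9.

22/9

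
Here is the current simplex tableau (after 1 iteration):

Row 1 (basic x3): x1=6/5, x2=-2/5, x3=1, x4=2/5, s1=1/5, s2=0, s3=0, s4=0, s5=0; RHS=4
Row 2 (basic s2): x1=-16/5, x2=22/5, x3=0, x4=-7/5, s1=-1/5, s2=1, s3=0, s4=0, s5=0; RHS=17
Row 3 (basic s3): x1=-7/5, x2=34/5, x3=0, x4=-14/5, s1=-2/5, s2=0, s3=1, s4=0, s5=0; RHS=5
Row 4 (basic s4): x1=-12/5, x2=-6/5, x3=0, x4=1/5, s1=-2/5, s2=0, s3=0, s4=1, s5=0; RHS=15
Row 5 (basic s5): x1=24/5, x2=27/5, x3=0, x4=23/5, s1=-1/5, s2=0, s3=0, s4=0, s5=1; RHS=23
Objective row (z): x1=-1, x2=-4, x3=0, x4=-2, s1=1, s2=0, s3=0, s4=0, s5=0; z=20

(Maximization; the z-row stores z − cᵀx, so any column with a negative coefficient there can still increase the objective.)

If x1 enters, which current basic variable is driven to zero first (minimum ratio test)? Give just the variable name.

Ratios: row 1 (x3): 4/(6/5) = 10/3; row 2 (s2): entry -16/5 ≤ 0, skip; row 3 (s3): entry -7/5 ≤ 0, skip; row 4 (s4): entry -12/5 ≤ 0, skip; row 5 (s5): 23/(24/5) = 115/24.
Minimum ratio 10/3 is in the x3 row, so x3 leaves.

x3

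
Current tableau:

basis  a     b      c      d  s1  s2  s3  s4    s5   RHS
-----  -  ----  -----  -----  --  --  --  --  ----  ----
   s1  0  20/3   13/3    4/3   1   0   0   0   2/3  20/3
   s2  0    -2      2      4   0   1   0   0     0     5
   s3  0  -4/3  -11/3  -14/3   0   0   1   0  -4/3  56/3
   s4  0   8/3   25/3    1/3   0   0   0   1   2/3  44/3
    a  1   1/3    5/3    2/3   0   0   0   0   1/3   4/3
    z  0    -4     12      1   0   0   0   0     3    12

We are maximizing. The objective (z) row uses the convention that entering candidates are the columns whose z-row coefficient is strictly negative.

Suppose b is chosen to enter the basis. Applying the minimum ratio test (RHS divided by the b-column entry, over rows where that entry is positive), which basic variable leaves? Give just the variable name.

Ratios: row 1 (s1): (20/3)/(20/3) = 1; row 2 (s2): entry -2 ≤ 0, skip; row 3 (s3): entry -4/3 ≤ 0, skip; row 4 (s4): (44/3)/(8/3) = 11/2; row 5 (a): (4/3)/(1/3) = 4.
Minimum ratio 1 is in the s1 row, so s1 leaves.

s1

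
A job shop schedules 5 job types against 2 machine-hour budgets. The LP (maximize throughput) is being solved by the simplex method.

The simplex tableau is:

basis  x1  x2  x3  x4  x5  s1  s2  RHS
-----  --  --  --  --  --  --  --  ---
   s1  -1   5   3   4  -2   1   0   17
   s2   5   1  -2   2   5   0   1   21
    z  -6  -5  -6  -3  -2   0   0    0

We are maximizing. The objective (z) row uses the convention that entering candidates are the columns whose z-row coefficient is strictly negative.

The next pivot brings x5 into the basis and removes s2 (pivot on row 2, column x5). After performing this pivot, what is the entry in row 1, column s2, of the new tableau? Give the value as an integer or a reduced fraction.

2/5

Pivot element is row 2, column x5: 5.
Normalize row 2: new (row 2, s2) = 1/5 = 1/5.
row 1 ← row 1 − (-2)·(new row 2): 0 − (-2)·(1/5) = 2/5.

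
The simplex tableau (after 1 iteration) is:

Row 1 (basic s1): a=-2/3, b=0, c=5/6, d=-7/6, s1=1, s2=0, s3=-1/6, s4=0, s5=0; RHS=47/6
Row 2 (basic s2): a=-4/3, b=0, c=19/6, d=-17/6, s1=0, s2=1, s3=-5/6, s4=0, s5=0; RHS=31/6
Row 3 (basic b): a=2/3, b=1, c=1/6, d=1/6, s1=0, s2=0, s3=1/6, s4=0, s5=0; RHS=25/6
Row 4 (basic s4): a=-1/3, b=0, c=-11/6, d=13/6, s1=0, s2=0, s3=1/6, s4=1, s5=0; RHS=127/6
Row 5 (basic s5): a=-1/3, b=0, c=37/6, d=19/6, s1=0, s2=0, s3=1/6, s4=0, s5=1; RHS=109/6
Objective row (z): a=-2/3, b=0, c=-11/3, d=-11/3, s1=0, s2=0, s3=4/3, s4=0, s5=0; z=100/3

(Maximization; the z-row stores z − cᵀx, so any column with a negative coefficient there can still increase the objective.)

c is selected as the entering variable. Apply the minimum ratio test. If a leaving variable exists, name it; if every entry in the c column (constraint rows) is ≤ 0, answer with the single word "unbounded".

Ratios: row 1 (s1): (47/6)/(5/6) = 47/5; row 2 (s2): (31/6)/(19/6) = 31/19; row 3 (b): (25/6)/(1/6) = 25; row 4 (s4): entry -11/6 ≤ 0, skip; row 5 (s5): (109/6)/(37/6) = 109/37.
Minimum ratio is in the s2 row, so s2 leaves.

s2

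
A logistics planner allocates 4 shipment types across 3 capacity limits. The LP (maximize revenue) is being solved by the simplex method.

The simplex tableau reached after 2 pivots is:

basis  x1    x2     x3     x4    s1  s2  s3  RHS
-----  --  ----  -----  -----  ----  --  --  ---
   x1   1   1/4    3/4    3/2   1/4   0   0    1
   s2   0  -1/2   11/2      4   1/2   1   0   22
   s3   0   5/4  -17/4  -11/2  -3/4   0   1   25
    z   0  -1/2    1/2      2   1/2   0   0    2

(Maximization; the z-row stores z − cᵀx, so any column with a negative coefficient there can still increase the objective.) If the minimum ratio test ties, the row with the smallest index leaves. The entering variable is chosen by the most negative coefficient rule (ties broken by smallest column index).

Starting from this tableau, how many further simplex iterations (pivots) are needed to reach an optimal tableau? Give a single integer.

1

pivot: x2 in, x1 out → z = 4
No improving column remains; optimal.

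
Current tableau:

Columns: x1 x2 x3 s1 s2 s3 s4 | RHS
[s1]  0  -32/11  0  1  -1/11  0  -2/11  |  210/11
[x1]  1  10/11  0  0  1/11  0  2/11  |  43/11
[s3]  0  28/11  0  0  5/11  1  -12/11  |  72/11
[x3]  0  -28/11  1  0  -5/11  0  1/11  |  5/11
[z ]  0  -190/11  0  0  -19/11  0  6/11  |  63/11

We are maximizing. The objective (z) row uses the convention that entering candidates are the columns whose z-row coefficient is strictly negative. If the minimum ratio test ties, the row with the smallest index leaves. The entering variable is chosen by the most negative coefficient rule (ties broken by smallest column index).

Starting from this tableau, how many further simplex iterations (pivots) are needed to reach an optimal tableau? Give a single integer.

pivot: x2 in, s3 out → z = 351/7
pivot: s4 in, x1 out → z = 69
No improving column remains; optimal.

2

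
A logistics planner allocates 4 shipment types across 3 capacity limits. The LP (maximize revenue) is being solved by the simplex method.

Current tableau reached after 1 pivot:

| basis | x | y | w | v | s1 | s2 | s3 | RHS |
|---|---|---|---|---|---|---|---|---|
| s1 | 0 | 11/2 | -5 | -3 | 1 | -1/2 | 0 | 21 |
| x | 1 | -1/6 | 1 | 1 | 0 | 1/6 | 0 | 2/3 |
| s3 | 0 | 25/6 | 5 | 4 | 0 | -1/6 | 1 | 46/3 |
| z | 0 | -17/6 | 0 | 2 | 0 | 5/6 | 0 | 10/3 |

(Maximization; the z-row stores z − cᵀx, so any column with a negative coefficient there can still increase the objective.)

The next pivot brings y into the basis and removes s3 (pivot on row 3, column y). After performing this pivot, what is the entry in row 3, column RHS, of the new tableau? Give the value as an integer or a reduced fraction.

92/25

Pivot element is row 3, column y: 25/6.
Normalize row 3: new (row 3, RHS) = (46/3)/(25/6) = 92/25.
Row 3 is the pivot row, so the entry is 92/25.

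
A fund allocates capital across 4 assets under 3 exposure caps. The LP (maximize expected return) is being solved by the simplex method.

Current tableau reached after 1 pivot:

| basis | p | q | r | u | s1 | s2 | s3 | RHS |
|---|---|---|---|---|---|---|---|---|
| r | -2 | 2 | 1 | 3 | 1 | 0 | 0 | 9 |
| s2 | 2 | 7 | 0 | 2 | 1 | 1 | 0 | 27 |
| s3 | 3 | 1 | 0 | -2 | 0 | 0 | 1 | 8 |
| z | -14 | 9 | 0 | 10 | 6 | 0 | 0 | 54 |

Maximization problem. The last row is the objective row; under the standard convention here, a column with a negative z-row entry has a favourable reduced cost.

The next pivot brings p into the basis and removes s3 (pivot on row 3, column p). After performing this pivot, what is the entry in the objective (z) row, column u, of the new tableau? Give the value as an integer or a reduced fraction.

2/3

Pivot element is row 3, column p: 3.
Normalize row 3: new (row 3, u) = (-2)/3 = -2/3.
z-row ← z-row − (-14)·(new row 3): 10 − (-14)·(-2/3) = 2/3.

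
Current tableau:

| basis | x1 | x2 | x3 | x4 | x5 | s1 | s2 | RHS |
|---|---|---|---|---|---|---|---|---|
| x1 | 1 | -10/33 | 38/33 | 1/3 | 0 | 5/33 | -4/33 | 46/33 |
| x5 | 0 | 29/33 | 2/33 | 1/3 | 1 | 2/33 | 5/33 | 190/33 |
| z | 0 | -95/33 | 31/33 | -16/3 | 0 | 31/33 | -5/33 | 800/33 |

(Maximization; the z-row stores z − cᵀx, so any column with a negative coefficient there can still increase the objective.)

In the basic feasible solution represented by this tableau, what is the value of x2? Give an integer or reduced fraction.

0

x2 is nonbasic (not in the basis column), so its value in the current BFS is 0.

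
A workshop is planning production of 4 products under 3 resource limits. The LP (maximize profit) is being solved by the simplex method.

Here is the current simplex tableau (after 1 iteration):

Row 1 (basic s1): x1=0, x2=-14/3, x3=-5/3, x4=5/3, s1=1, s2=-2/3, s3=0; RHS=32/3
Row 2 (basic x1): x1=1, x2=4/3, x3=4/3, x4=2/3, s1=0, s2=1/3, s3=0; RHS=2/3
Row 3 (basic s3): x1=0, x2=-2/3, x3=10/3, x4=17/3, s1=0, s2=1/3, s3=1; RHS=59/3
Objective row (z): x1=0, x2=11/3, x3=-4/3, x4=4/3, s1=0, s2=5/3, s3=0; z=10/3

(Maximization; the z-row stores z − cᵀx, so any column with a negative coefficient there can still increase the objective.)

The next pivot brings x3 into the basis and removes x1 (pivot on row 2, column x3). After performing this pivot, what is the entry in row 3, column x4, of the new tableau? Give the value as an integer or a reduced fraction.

Pivot element is row 2, column x3: 4/3.
Normalize row 2: new (row 2, x4) = (2/3)/(4/3) = 1/2.
row 3 ← row 3 − (10/3)·(new row 2): 17/3 − (10/3)·(1/2) = 4.

4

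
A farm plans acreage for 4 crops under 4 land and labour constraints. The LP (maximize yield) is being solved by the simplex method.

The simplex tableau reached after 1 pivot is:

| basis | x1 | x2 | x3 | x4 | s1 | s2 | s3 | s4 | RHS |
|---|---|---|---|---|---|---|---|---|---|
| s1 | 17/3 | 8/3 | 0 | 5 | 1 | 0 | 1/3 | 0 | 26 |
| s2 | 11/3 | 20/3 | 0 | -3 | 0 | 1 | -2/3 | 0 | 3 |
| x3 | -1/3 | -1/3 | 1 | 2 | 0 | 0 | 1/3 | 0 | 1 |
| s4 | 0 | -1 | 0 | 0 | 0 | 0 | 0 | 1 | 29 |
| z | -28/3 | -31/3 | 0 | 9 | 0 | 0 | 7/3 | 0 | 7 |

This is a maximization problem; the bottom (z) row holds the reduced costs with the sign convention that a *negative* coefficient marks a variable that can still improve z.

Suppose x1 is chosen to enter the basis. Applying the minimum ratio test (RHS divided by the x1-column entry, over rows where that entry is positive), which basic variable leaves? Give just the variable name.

Ratios: row 1 (s1): 26/(17/3) = 78/17; row 2 (s2): 3/(11/3) = 9/11; row 3 (x3): entry -1/3 ≤ 0, skip; row 4 (s4): entry 0 ≤ 0, skip.
Minimum ratio 9/11 is in the s2 row, so s2 leaves.

s2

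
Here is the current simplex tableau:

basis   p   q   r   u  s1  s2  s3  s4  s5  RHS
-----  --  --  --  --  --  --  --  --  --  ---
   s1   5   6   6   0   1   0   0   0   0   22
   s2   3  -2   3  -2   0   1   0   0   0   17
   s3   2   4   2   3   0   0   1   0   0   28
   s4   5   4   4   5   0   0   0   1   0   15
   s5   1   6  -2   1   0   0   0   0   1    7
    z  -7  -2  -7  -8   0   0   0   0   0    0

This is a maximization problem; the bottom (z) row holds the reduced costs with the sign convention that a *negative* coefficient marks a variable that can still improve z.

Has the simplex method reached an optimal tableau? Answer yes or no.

Column p has objective-row coefficient -7, which is negative; an improving pivot exists, so not yet optimal.

no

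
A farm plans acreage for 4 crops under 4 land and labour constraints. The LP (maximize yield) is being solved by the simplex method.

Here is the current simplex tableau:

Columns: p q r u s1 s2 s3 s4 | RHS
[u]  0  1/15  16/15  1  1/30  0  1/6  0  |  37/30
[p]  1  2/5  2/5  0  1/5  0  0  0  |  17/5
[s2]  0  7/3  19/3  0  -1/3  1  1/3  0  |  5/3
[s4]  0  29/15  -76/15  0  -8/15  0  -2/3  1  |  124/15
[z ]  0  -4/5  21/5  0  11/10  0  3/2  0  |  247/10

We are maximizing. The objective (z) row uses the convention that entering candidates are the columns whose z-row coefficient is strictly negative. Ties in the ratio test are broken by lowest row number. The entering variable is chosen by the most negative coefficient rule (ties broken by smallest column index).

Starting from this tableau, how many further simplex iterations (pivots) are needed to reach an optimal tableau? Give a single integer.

1

pivot: q in, s2 out → z = 1769/70
No improving column remains; optimal.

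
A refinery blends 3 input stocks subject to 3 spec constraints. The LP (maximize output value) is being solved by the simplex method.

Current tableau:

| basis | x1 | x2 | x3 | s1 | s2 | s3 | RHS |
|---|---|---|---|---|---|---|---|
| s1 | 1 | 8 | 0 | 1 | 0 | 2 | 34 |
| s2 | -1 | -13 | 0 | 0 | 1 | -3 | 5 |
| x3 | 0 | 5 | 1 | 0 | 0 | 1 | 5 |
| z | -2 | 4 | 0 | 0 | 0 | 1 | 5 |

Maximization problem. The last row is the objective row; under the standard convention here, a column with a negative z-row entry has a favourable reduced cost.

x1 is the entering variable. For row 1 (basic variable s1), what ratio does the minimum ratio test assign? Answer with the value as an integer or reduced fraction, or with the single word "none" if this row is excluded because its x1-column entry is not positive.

34

Ratio = RHS / (x1 entry) = 34 / 1 = 34.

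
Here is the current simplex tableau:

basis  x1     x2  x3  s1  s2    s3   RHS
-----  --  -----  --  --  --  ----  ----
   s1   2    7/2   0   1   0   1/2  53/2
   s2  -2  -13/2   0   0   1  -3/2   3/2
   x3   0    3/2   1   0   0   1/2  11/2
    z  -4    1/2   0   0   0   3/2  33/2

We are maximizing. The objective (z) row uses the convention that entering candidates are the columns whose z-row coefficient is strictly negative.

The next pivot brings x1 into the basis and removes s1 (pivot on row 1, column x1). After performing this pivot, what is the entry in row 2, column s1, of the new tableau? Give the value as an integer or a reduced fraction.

Pivot element is row 1, column x1: 2.
Normalize row 1: new (row 1, s1) = 1/2 = 1/2.
row 2 ← row 2 − (-2)·(new row 1): 0 − (-2)·(1/2) = 1.

1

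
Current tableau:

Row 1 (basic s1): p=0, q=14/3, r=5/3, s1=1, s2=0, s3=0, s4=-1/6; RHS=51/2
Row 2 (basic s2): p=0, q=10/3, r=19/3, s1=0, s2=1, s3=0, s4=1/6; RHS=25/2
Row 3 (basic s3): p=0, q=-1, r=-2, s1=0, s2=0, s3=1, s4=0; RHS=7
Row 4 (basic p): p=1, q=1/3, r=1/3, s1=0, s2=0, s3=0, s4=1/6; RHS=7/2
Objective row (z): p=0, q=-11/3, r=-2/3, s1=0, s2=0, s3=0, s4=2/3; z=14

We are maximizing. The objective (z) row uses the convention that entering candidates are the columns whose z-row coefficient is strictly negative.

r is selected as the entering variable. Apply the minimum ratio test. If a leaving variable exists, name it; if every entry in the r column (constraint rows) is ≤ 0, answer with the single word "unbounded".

Ratios: row 1 (s1): (51/2)/(5/3) = 153/10; row 2 (s2): (25/2)/(19/3) = 75/38; row 3 (s3): entry -2 ≤ 0, skip; row 4 (p): (7/2)/(1/3) = 21/2.
Minimum ratio is in the s2 row, so s2 leaves.

s2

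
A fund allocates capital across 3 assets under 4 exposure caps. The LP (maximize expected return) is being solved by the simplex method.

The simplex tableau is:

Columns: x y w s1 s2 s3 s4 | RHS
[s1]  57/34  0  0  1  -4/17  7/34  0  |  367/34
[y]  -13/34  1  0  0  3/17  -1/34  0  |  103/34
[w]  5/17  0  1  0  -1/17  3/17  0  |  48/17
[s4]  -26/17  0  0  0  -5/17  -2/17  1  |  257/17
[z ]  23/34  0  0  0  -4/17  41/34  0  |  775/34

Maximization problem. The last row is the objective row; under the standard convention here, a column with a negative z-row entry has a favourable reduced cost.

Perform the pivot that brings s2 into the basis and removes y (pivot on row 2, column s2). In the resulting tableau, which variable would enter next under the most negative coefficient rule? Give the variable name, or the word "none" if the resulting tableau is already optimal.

Pivot element 3/17. New z-row = old z-row − (-4/17)·(row 2/(3/17)).
Updated z-row coefficients: x: 1/6, y: 4/3, w: 0, s1: 0, s2: 0, s3: 7/6, s4: 0.
No coefficient is strictly negative; the tableau after this pivot is optimal.

none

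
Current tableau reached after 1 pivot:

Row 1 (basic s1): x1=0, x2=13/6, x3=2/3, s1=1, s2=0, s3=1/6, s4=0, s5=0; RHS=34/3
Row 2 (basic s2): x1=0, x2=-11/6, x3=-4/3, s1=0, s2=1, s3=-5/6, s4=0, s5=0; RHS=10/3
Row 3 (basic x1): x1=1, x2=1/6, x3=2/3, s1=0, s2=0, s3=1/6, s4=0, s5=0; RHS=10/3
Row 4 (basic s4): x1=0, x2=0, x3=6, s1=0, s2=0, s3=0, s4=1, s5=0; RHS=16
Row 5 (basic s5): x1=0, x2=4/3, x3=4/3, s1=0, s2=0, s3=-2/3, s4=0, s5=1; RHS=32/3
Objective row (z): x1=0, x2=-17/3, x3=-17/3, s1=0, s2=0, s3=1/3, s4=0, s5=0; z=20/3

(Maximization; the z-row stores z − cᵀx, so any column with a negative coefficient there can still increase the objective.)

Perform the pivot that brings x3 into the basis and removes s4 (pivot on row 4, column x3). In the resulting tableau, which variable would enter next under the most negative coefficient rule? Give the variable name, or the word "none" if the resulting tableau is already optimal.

x2

Pivot element 6. New z-row = old z-row − (-17/3)·(row 4/6).
Updated z-row coefficients: x1: 0, x2: -17/3, x3: 0, s1: 0, s2: 0, s3: 1/3, s4: 17/18, s5: 0.
The most negative is -17/3 in column x2, so x2 would enter next.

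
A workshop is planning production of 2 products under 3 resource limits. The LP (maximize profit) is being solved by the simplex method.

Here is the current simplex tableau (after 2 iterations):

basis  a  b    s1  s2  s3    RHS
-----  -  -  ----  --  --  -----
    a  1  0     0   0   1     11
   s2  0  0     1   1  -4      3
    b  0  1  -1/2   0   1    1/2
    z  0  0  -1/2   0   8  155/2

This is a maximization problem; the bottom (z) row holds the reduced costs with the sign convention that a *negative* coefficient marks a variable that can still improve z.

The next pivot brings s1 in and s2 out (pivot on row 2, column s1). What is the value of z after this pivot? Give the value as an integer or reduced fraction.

79

Minimum ratio for s1: 3/1 = 3.
z changes by −(z-row coeff of s1)·ratio = −(-1/2)·3 = 3/2.
New z = 155/2 + (3/2) = 79.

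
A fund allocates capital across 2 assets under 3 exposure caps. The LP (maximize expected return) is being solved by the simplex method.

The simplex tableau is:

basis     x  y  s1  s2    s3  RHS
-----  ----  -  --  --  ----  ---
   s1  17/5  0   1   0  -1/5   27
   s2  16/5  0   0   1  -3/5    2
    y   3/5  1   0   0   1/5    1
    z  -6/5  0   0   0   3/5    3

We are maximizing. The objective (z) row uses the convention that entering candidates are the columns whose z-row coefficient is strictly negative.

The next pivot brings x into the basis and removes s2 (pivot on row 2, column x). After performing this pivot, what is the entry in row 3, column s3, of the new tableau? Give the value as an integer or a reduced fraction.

5/16

Pivot element is row 2, column x: 16/5.
Normalize row 2: new (row 2, s3) = (-3/5)/(16/5) = -3/16.
row 3 ← row 3 − (3/5)·(new row 2): 1/5 − (3/5)·(-3/16) = 5/16.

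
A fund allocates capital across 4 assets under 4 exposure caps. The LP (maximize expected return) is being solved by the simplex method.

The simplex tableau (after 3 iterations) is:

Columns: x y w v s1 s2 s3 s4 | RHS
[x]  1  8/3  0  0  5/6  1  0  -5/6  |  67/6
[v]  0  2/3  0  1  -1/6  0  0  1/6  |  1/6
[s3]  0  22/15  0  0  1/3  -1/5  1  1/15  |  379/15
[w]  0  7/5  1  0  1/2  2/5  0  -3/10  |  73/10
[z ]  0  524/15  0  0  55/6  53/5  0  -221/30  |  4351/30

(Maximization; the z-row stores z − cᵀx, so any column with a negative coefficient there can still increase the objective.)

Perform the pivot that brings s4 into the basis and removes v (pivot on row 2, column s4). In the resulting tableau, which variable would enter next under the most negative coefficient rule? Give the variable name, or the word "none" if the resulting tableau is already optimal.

Pivot element 1/6. New z-row = old z-row − (-221/30)·(row 2/(1/6)).
Updated z-row coefficients: x: 0, y: 322/5, w: 0, v: 221/5, s1: 9/5, s2: 53/5, s3: 0, s4: 0.
No coefficient is strictly negative; the tableau after this pivot is optimal.

none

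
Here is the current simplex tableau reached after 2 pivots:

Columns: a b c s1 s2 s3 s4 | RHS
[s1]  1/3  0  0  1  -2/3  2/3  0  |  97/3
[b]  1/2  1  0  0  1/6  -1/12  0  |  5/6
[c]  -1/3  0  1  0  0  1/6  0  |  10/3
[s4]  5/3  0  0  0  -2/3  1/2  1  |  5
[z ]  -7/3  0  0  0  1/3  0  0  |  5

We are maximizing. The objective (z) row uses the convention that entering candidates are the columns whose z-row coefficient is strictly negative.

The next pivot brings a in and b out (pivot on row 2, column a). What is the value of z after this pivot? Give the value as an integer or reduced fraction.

80/9

Minimum ratio for a: (5/6)/(1/2) = 5/3.
z changes by −(z-row coeff of a)·ratio = −(-7/3)·(5/3) = 35/9.
New z = 5 + (35/9) = 80/9.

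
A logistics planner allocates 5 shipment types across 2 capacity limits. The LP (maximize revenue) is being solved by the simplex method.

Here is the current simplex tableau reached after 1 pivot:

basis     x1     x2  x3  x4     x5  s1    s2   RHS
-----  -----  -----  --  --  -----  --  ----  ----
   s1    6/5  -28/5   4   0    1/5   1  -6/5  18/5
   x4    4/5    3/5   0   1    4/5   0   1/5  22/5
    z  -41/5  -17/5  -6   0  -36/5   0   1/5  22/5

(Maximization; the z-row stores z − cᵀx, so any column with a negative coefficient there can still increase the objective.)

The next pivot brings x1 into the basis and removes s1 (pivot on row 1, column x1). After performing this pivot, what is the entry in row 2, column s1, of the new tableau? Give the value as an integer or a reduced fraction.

-2/3

Pivot element is row 1, column x1: 6/5.
Normalize row 1: new (row 1, s1) = 1/(6/5) = 5/6.
row 2 ← row 2 − (4/5)·(new row 1): 0 − (4/5)·(5/6) = -2/3.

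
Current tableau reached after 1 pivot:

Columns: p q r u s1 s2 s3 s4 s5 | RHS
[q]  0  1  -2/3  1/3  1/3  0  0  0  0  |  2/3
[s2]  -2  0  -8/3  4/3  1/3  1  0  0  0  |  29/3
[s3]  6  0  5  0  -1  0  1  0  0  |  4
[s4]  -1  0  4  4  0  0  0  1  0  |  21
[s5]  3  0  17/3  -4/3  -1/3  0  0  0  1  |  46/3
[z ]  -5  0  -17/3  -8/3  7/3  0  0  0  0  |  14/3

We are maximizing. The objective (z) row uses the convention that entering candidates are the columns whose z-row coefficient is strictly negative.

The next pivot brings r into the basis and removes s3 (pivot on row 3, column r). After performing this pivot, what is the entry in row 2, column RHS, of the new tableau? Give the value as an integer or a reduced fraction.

59/5

Pivot element is row 3, column r: 5.
Normalize row 3: new (row 3, RHS) = 4/5 = 4/5.
row 2 ← row 2 − (-8/3)·(new row 3): 29/3 − (-8/3)·(4/5) = 59/5.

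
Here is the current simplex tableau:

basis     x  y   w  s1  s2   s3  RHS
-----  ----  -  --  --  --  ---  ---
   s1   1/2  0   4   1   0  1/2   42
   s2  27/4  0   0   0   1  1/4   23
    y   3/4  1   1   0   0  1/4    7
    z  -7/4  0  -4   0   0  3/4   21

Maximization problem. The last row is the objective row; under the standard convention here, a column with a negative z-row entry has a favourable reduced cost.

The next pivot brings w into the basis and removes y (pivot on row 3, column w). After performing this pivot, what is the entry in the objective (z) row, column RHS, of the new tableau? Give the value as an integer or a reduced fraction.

49

Pivot element is row 3, column w: 1.
Normalize row 3: new (row 3, RHS) = 7/1 = 7.
z-row ← z-row − (-4)·(new row 3): 21 − (-4)·7 = 49.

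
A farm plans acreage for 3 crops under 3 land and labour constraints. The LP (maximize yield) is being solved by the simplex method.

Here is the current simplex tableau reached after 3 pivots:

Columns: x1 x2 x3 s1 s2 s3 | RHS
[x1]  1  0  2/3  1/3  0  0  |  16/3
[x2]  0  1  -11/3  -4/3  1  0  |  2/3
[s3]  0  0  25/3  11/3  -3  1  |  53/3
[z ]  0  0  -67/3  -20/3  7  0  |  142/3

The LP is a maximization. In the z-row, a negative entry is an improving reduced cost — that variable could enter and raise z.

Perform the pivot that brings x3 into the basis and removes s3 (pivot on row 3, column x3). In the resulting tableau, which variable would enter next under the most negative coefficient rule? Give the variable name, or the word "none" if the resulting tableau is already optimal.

Pivot element 25/3. New z-row = old z-row − (-67/3)·(row 3/(25/3)).
Updated z-row coefficients: x1: 0, x2: 0, x3: 0, s1: 79/25, s2: -26/25, s3: 67/25.
The most negative is -26/25 in column s2, so s2 would enter next.

s2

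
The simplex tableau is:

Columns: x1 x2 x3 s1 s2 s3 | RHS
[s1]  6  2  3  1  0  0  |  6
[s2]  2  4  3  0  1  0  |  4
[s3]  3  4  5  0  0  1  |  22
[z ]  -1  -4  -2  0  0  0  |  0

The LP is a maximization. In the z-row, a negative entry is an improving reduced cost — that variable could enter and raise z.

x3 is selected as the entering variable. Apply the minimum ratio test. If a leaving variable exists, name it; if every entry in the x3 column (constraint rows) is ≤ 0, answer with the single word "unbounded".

s2

Ratios: row 1 (s1): 6/3 = 2; row 2 (s2): 4/3 = 4/3; row 3 (s3): 22/5 = 22/5.
Minimum ratio is in the s2 row, so s2 leaves.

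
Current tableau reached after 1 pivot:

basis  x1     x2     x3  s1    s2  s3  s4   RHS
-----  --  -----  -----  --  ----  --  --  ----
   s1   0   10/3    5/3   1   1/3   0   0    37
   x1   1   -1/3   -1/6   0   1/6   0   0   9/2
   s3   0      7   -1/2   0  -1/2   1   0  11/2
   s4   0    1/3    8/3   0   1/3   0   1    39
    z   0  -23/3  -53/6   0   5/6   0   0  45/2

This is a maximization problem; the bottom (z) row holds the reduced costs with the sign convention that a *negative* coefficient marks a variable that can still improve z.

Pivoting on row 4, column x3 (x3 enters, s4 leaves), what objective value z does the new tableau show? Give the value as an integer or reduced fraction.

2427/16

Minimum ratio for x3: 39/(8/3) = 117/8.
z changes by −(z-row coeff of x3)·ratio = −(-53/6)·(117/8) = 2067/16.
New z = 45/2 + (2067/16) = 2427/16.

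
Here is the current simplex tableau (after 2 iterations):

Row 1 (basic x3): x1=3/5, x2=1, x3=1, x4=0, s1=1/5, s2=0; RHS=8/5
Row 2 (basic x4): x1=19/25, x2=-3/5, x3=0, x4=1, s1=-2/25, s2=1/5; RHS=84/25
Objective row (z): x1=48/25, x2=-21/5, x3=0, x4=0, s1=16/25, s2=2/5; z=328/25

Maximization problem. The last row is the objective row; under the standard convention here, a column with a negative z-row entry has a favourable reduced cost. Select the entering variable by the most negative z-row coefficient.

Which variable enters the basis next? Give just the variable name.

Objective-row coefficients: x1: 48/25, x2: -21/5, x3: 0, x4: 0, s1: 16/25, s2: 2/5.
The most negative is -21/5 in column x2, so x2 enters.

x2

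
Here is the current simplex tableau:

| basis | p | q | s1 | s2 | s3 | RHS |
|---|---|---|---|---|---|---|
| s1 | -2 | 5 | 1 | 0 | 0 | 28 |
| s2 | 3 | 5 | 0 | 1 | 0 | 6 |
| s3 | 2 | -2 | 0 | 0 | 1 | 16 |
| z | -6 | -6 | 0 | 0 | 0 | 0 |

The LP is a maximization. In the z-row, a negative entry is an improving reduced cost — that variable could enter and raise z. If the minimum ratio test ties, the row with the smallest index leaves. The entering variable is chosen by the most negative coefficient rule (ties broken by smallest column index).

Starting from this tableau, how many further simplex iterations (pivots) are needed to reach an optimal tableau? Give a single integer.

pivot: p in, s2 out → z = 12
No improving column remains; optimal.

1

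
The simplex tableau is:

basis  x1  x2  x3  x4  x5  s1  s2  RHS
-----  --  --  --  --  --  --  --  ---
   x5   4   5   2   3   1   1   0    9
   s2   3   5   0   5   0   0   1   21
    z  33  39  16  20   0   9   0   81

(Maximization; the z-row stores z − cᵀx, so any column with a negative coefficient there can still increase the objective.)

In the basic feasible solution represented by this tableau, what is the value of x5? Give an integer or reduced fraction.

9

x5 is basic (row 1); its value is the RHS of that row: 9.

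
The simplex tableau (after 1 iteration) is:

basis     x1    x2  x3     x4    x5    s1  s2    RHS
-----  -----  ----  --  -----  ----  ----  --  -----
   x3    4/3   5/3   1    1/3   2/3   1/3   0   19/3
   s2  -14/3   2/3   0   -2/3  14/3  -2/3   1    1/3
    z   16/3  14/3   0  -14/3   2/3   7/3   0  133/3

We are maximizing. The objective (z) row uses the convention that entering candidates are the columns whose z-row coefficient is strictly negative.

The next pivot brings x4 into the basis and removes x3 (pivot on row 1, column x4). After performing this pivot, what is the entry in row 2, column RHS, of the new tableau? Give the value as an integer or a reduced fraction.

Pivot element is row 1, column x4: 1/3.
Normalize row 1: new (row 1, RHS) = (19/3)/(1/3) = 19.
row 2 ← row 2 − (-2/3)·(new row 1): 1/3 − (-2/3)·19 = 13.

13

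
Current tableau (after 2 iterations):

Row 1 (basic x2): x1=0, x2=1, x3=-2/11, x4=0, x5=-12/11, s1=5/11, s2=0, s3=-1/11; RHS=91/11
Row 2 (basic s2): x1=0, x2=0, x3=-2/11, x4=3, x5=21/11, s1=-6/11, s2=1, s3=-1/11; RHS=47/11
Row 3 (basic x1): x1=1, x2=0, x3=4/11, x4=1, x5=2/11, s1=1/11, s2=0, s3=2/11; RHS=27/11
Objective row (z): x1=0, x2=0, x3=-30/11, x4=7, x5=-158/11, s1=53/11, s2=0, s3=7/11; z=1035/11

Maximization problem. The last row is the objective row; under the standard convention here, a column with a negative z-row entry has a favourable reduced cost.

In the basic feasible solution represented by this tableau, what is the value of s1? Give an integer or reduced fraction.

s1 is nonbasic (not in the basis column), so its value in the current BFS is 0.

0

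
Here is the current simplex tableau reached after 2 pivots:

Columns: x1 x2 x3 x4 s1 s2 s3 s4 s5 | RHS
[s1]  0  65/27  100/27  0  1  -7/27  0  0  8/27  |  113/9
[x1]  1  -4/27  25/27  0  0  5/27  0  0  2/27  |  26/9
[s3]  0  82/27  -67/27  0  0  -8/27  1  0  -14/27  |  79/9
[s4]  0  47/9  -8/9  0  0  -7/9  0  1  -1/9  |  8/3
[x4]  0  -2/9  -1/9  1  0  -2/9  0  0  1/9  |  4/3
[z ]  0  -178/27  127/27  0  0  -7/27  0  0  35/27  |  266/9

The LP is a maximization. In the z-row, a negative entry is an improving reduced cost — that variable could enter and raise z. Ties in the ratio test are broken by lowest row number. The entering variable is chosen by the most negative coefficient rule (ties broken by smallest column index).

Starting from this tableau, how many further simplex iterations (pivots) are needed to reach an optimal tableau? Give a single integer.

pivot: x2 in, s4 out → z = 4642/141
pivot: s2 in, x1 out → z = 1276/23
No improving column remains; optimal.

2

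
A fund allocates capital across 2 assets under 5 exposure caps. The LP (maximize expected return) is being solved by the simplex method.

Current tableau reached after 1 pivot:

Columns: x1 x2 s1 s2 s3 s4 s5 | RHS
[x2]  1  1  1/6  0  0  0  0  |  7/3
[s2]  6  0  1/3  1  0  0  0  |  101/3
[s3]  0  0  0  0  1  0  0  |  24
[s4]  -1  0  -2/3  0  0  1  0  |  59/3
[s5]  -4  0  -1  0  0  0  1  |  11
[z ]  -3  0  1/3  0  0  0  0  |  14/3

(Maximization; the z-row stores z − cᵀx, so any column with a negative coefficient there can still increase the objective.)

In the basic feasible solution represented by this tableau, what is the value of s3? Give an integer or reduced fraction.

s3 is basic (row 3); its value is the RHS of that row: 24.

24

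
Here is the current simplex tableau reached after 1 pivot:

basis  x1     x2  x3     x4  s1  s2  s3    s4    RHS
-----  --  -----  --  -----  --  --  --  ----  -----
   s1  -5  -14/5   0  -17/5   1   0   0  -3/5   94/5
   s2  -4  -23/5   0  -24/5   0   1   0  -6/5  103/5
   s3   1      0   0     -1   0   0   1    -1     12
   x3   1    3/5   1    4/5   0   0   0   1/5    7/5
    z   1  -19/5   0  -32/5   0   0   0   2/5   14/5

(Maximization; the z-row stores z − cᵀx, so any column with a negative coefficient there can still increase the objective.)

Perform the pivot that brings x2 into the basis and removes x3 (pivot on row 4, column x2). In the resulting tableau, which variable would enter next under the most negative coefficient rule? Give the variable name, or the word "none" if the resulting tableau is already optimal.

x4

Pivot element 3/5. New z-row = old z-row − (-19/5)·(row 4/(3/5)).
Updated z-row coefficients: x1: 22/3, x2: 0, x3: 19/3, x4: -4/3, s1: 0, s2: 0, s3: 0, s4: 5/3.
The most negative is -4/3 in column x4, so x4 would enter next.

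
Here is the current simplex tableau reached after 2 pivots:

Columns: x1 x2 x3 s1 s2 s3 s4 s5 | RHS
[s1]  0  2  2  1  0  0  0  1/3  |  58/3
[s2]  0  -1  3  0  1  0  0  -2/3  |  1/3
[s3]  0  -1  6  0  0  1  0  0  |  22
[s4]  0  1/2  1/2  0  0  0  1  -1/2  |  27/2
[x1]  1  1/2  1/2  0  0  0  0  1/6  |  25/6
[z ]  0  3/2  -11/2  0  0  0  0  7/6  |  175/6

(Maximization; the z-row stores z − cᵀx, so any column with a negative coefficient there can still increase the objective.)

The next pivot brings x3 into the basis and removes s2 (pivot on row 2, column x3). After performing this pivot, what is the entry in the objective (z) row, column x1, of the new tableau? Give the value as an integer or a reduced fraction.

Pivot element is row 2, column x3: 3.
Normalize row 2: new (row 2, x1) = 0/3 = 0.
z-row ← z-row − (-11/2)·(new row 2): 0 − (-11/2)·0 = 0.

0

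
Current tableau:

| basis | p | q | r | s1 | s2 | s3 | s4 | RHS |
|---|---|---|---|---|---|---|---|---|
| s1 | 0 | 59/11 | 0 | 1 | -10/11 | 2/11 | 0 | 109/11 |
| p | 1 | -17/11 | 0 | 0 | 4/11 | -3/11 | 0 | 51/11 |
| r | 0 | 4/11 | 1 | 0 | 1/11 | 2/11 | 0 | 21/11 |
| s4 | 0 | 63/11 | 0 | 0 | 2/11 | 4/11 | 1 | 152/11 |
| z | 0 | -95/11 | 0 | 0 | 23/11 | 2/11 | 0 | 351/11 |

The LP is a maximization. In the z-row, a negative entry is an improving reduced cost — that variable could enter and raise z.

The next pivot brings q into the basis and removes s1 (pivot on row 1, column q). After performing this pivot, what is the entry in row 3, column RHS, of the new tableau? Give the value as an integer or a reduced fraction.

73/59

Pivot element is row 1, column q: 59/11.
Normalize row 1: new (row 1, RHS) = (109/11)/(59/11) = 109/59.
row 3 ← row 3 − (4/11)·(new row 1): 21/11 − (4/11)·(109/59) = 73/59.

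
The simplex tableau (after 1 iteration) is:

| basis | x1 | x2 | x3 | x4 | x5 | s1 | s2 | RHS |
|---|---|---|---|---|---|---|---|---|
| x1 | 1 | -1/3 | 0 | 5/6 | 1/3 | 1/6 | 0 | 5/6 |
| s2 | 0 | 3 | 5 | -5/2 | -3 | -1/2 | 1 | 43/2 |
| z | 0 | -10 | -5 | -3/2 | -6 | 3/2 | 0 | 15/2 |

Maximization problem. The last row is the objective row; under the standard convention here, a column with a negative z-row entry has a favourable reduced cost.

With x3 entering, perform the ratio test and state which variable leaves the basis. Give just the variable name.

Ratios: row 1 (x1): entry 0 ≤ 0, skip; row 2 (s2): (43/2)/5 = 43/10.
Minimum ratio 43/10 is in the s2 row, so s2 leaves.

s2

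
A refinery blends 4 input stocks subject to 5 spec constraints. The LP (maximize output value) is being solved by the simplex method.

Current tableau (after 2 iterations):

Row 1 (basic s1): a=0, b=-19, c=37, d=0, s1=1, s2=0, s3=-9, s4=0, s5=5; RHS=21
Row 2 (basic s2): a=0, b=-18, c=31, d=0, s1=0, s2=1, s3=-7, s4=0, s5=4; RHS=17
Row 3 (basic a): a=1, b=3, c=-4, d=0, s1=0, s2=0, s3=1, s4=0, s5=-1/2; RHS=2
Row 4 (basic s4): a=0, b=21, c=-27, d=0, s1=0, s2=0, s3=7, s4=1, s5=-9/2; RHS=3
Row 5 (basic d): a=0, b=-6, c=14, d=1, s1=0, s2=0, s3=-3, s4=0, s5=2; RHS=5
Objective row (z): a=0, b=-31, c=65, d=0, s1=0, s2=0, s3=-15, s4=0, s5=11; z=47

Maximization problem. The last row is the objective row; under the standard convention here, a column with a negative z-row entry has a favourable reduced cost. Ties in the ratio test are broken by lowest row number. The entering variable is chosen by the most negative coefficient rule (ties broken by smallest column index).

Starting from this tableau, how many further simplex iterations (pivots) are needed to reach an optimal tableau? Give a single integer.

2

pivot: b in, s4 out → z = 360/7
pivot: s3 in, b out → z = 374/7
No improving column remains; optimal.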